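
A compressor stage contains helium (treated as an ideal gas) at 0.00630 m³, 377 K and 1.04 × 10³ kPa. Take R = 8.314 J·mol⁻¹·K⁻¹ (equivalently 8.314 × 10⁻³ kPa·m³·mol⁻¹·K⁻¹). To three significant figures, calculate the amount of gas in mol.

n ≈ 2.09 mol

PV = nRT ⇒ n = PV/(RT) = (1.04e+03 × 0.00630) / (8.314 × 10⁻³ × 377)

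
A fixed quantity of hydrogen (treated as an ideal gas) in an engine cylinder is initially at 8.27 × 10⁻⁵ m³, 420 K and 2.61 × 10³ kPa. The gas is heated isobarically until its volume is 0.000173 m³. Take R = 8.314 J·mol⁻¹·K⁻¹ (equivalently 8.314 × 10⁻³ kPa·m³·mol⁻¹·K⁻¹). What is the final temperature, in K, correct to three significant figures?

P constant ⇒ V ∝ T: P₂ = P₁; T₂ = T₁·(V₂/V₁) = 878.6 K.

T₂ ≈ 879 K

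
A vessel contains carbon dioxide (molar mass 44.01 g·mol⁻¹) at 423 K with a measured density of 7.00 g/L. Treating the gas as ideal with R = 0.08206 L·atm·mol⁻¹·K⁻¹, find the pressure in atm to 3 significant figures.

ρ = PM/(RT) ⇒ P = ρRT/M = (7.00 × 0.08206 × 423.0) / 44.01

P ≈ 5.52 atm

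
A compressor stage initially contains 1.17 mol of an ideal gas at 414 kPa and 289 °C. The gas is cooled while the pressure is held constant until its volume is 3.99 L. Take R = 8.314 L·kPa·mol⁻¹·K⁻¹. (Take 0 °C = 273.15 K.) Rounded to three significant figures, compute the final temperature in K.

T₂ ≈ 170 K

Convert: T₁ = 562.1 K.
From PV = nRT: V₁ = nRT₁/P₁ = 13.21 L.
P constant ⇒ V ∝ T: P₂ = P₁; T₂ = T₁·(V₂/V₁) = 169.8 K.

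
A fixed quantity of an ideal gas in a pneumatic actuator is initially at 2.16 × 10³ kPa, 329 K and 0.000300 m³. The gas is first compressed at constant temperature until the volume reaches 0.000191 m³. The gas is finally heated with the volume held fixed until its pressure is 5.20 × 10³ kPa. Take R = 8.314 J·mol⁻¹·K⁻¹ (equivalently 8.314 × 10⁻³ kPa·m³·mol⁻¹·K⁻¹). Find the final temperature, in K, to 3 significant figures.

Isothermal, so P V is constant: T₂ = T₁; P₂ = P₁·(V₁/V₂) = 3393 kPa.
V constant ⇒ P ∝ T: V₃ = V₂; T₃ = T₂·(P₃/P₂) = 504.3 K.

T₃ ≈ 504 K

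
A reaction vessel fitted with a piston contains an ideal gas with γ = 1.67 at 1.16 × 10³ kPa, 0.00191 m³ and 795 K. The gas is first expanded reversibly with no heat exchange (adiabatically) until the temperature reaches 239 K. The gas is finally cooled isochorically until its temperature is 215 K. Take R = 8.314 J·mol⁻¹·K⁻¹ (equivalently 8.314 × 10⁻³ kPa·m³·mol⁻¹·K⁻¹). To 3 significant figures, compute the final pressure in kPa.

Adiabatic (γ = 1.67), T V^(γ−1) and P V^γ constant: P₂ = P₁·(T₂/T₁)^(γ/(γ−1)) = 58.00 kPa; V₂ = V₁·(T₁/T₂)^(1/(γ−1)) = 0.01148 m³.
Isochoric, so P/T is constant: V₃ = V₂; P₃ = P₂·(T₃/T₂) = 52.18 kPa.

P₃ ≈ 52.2 kPa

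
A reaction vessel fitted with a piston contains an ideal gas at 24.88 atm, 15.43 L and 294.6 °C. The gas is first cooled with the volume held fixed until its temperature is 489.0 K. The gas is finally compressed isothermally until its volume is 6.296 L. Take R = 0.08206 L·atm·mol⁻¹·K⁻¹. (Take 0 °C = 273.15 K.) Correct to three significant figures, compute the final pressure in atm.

Convert: T₁ = 567.8 K.
V constant ⇒ P ∝ T: V₂ = V₁; P₂ = P₁·(T₂/T₁) = 21.43 atm.
T constant ⇒ Boyle's law P V = const: T₃ = T₂; P₃ = P₂·(V₂/V₃) = 52.52 atm.

P₃ ≈ 52.5 atm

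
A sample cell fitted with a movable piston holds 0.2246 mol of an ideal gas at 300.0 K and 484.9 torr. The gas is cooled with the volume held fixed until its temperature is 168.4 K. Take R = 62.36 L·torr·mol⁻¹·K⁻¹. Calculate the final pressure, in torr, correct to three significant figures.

P₂ ≈ 272 torr

From PV = nRT: V₁ = nRT₁/P₁ = 8.665 L.
V constant ⇒ P ∝ T: V₂ = V₁; P₂ = P₁·(T₂/T₁) = 272.2 torr.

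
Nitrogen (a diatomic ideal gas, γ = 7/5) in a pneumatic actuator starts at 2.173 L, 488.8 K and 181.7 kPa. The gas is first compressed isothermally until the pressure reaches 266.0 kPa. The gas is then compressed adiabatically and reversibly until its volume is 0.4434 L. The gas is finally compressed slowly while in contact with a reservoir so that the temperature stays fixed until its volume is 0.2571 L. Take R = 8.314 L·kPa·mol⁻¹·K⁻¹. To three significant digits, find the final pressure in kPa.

Isothermal, so P V is constant: T₂ = T₁; V₂ = V₁·(P₁/P₂) = 1.484 L.
Adiabatic (γ = 7/5), T V^(γ−1) and P V^γ constant: T₃ = T₂·(V₂/V₃)^(γ−1) = 792.5 K; P₃ = P₂·(V₂/V₃)^γ = 1444 kPa.
Isothermal, so P V is constant: T₄ = T₃; P₄ = P₃·(V₃/V₄) = 2490 kPa.

P₄ ≈ 2.49e+03 kPa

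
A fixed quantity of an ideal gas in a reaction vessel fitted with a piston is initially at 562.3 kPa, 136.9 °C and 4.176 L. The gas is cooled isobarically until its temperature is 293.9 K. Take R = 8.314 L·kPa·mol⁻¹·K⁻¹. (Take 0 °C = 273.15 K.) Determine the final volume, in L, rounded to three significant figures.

V₂ ≈ 2.99 L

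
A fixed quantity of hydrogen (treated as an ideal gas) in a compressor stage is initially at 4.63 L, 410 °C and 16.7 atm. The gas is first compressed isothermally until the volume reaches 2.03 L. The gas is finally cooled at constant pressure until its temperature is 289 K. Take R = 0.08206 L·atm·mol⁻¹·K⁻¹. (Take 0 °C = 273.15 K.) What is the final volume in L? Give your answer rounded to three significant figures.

V₃ ≈ 0.859 L

Convert: T₁ = 683.1 K.
T constant ⇒ Boyle's law P V = const: T₂ = T₁; P₂ = P₁·(V₁/V₂) = 38.09 atm.
Isobaric, so V/T is constant: P₃ = P₂; V₃ = V₂·(T₃/T₂) = 0.8588 L.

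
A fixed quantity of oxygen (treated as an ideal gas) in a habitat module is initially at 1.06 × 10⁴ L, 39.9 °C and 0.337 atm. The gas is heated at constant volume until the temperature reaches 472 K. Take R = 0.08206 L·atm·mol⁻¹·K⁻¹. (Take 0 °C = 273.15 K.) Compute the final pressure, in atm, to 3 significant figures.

P₂ ≈ 0.508 atm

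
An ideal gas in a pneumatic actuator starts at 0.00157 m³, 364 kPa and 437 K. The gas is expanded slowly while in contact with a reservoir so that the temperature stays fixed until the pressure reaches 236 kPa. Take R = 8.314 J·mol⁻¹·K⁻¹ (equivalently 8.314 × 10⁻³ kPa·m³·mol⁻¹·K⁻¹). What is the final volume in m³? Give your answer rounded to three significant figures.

V₂ ≈ 0.00242 m³

T constant ⇒ Boyle's law P V = const: T₂ = T₁; V₂ = V₁·(P₁/P₂) = 0.002422 m³.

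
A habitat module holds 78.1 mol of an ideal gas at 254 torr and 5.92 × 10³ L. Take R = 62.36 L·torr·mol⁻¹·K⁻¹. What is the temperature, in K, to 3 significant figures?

PV = nRT ⇒ T = PV/(nR) = (254 × 5.92e+03) / (78.1 × 62.36)

T ≈ 309 K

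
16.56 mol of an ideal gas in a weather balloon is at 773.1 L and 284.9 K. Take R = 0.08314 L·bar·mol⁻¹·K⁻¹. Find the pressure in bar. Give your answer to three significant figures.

P ≈ 0.507 bar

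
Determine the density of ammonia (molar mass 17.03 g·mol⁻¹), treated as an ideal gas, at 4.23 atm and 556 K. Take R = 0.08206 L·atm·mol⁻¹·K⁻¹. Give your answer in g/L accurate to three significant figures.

ρ ≈ 1.58 g/L

ρ = PM/(RT) = (4.23 × 17.03) / (0.08206 × 556.0)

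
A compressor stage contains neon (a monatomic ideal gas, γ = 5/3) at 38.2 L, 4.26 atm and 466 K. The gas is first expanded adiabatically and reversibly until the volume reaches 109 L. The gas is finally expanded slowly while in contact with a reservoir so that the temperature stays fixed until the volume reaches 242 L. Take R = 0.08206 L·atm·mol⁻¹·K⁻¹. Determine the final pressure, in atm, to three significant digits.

P₃ ≈ 0.334 atm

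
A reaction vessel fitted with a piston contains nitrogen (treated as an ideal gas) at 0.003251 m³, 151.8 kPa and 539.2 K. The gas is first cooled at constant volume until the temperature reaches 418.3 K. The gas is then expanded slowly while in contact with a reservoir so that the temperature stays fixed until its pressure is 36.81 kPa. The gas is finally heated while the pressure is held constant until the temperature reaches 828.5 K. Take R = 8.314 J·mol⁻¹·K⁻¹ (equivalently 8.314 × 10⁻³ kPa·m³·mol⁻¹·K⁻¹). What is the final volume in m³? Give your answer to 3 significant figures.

V₄ ≈ 0.0206 m³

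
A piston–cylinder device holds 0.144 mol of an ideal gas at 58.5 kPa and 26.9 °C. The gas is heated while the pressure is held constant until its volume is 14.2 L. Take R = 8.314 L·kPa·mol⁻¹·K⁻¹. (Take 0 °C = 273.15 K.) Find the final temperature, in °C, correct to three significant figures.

T₂ ≈ 421 °C

Convert: T₁ = 300.0 K.
From PV = nRT: V₁ = nRT₁/P₁ = 6.141 L.
P constant ⇒ V ∝ T: P₂ = P₁; T₂ = T₁·(V₂/V₁) = 693.9 K.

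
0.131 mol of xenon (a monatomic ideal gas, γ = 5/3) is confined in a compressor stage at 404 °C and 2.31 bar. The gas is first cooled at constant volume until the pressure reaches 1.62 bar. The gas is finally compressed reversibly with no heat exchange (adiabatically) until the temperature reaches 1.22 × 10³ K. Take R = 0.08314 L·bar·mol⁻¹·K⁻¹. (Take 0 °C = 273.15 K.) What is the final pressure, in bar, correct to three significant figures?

P₃ ≈ 17.1 bar

Convert: T₁ = 677.1 K.
From PV = nRT: V₁ = nRT₁/P₁ = 3.193 L.
Isochoric, so P/T is constant: V₂ = V₁; T₂ = T₁·(P₂/P₁) = 474.9 K.
Adiabatic (γ = 5/3), T V^(γ−1) and P V^γ constant: P₃ = P₂·(T₃/T₂)^(γ/(γ−1)) = 17.14 bar; V₃ = V₂·(T₂/T₃)^(1/(γ−1)) = 0.7753 L.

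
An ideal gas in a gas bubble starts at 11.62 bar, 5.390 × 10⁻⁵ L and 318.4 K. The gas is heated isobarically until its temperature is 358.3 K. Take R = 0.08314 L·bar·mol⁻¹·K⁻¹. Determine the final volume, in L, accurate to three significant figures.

P constant ⇒ V ∝ T: P₂ = P₁; V₂ = V₁·(T₂/T₁) = 6.065e-05 L.

V₂ ≈ 6.07e-05 L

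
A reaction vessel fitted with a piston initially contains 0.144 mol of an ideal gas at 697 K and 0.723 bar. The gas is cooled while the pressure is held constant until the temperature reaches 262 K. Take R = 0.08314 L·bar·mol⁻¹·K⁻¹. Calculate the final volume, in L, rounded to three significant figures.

V₂ ≈ 4.34 L

From PV = nRT: V₁ = nRT₁/P₁ = 11.54 L.
Isobaric, so V/T is constant: P₂ = P₁; V₂ = V₁·(T₂/T₁) = 4.338 L.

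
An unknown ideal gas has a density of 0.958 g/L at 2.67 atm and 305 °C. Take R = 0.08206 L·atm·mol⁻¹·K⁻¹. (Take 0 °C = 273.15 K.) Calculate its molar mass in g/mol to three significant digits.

ρ = PM/(RT) ⇒ M = ρRT/P = (0.958 × 0.08206 × 578.1) / 2.67

M ≈ 17.0 g/mol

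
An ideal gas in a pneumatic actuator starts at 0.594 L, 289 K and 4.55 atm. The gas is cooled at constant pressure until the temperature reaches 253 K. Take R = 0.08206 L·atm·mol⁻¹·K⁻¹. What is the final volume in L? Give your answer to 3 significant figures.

V₂ ≈ 0.520 L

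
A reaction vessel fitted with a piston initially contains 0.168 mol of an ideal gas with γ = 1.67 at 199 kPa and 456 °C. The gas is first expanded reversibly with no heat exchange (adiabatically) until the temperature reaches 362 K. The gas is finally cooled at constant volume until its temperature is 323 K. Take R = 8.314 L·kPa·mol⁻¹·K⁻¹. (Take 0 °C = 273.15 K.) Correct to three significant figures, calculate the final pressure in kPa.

Convert: T₁ = 729.1 K.
From PV = nRT: V₁ = nRT₁/P₁ = 5.118 L.
Adiabatic (γ = 1.67), T V^(γ−1) and P V^γ constant: P₂ = P₁·(T₂/T₁)^(γ/(γ−1)) = 34.74 kPa; V₂ = V₁·(T₁/T₂)^(1/(γ−1)) = 14.55 L.
Isochoric, so P/T is constant: V₃ = V₂; P₃ = P₂·(T₃/T₂) = 31.00 kPa.

P₃ ≈ 31.0 kPa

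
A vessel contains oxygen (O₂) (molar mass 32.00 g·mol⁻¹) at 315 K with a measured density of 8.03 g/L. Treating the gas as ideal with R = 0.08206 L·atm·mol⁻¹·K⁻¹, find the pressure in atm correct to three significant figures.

ρ = PM/(RT) ⇒ P = ρRT/M = (8.03 × 0.08206 × 315.0) / 32.00

P ≈ 6.49 atm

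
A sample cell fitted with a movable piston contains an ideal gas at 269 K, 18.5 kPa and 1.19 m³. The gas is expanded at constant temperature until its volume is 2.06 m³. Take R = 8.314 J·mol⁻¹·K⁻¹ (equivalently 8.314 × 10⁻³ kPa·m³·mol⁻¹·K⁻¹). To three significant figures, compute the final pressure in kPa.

P₂ ≈ 10.7 kPa

T constant ⇒ Boyle's law P V = const: T₂ = T₁; P₂ = P₁·(V₁/V₂) = 10.69 kPa.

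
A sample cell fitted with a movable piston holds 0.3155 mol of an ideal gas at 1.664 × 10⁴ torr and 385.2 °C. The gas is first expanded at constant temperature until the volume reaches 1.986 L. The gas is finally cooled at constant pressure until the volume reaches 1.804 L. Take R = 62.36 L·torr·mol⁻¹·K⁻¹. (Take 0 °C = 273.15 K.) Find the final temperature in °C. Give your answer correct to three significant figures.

Convert: T₁ = 658.3 K.
From PV = nRT: V₁ = nRT₁/P₁ = 0.7784 L.
T constant ⇒ Boyle's law P V = const: T₂ = T₁; P₂ = P₁·(V₁/V₂) = 6522 torr.
P constant ⇒ V ∝ T: P₃ = P₂; T₃ = T₂·(V₃/V₂) = 598.0 K.

T₃ ≈ 325 °C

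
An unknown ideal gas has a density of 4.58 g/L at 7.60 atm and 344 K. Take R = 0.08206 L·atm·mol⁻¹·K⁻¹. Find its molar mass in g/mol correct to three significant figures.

M ≈ 17.0 g/mol

ρ = PM/(RT) ⇒ M = ρRT/P = (4.58 × 0.08206 × 344.0) / 7.60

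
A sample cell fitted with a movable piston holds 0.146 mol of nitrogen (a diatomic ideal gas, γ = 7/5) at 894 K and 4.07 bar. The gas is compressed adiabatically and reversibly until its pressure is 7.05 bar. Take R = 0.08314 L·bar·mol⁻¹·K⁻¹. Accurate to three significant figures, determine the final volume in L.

From PV = nRT: V₁ = nRT₁/P₁ = 2.666 L.
Reversible adiabatic, γ = 7/5: T₂ = T₁·(P₂/P₁)^((γ−1)/γ) = 1046 K; V₂ = V₁·(P₁/P₂)^(1/γ) = 1.801 L.

V₂ ≈ 1.80 L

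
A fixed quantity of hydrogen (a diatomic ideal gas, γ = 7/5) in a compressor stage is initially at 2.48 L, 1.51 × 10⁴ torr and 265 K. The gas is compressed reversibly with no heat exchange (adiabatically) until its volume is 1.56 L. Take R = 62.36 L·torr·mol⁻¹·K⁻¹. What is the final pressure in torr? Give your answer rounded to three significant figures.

P₂ ≈ 2.89e+04 torr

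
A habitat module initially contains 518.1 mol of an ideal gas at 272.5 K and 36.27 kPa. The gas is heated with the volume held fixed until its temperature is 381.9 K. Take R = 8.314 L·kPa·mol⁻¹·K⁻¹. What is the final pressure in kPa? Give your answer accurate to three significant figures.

From PV = nRT: V₁ = nRT₁/P₁ = 3.236e+04 L.
V constant ⇒ P ∝ T: V₂ = V₁; P₂ = P₁·(T₂/T₁) = 50.83 kPa.

P₂ ≈ 50.8 kPa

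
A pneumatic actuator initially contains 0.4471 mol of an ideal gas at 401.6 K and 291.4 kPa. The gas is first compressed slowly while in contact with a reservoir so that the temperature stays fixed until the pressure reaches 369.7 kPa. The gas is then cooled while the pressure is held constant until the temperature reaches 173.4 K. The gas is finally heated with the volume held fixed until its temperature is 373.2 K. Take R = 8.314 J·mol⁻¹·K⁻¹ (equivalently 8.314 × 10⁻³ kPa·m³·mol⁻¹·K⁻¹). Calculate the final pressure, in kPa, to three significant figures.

P₄ ≈ 796 kPa

From PV = nRT: V₁ = nRT₁/P₁ = 0.005123 m³.
T constant ⇒ Boyle's law P V = const: T₂ = T₁; V₂ = V₁·(P₁/P₂) = 0.004038 m³.
P constant ⇒ V ∝ T: P₃ = P₂; V₃ = V₂·(T₃/T₂) = 0.001743 m³.
Isochoric, so P/T is constant: V₄ = V₃; P₄ = P₃·(T₄/T₃) = 795.7 kPa.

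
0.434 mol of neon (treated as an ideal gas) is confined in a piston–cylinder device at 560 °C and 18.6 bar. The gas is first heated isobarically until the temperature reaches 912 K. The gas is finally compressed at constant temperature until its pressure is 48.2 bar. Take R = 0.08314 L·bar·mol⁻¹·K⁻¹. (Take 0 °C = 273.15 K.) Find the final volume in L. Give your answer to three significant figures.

Convert: T₁ = 833.1 K.
From PV = nRT: V₁ = nRT₁/P₁ = 1.616 L.
P constant ⇒ V ∝ T: P₂ = P₁; V₂ = V₁·(T₂/T₁) = 1.769 L.
Isothermal, so P V is constant: T₃ = T₂; V₃ = V₂·(P₂/P₃) = 0.6827 L.

V₃ ≈ 0.683 L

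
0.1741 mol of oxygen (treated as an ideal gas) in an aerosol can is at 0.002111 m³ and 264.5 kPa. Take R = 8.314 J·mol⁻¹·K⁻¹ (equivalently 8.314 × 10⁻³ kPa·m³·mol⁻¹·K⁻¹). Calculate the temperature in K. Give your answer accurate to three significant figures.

T ≈ 386 K

PV = nRT ⇒ T = PV/(nR) = (264.5 × 0.002111) / (0.1741 × 8.314 × 10⁻³)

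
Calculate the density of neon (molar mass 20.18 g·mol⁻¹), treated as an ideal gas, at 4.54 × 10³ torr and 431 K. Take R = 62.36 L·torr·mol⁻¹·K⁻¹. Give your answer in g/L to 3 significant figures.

ρ = PM/(RT) = (4.54e+03 × 20.18) / (62.36 × 431.0)

ρ ≈ 3.41 g/L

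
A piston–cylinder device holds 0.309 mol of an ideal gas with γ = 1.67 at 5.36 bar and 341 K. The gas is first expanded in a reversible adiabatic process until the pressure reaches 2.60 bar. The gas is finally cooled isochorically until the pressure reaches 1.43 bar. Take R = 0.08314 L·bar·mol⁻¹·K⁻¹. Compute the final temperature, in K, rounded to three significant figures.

From PV = nRT: V₁ = nRT₁/P₁ = 1.634 L.
Reversible adiabatic, γ = 1.67: T₂ = T₁·(P₂/P₁)^((γ−1)/γ) = 255.1 K; V₂ = V₁·(P₁/P₂)^(1/γ) = 2.521 L.
Isochoric, so P/T is constant: V₃ = V₂; T₃ = T₂·(P₃/P₂) = 140.3 K.

T₃ ≈ 140 K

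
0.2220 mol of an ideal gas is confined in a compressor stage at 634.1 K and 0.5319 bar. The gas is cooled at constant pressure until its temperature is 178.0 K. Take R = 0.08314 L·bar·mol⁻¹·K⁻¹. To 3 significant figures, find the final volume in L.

From PV = nRT: V₁ = nRT₁/P₁ = 22.00 L.
P constant ⇒ V ∝ T: P₂ = P₁; V₂ = V₁·(T₂/T₁) = 6.177 L.

V₂ ≈ 6.18 L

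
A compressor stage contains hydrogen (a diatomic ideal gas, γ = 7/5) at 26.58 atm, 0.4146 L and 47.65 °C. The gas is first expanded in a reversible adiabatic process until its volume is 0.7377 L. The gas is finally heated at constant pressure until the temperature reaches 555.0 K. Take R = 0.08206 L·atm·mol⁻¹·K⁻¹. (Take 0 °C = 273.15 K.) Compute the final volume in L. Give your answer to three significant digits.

V₃ ≈ 1.61 L

Convert: T₁ = 320.8 K.
Adiabatic (γ = 7/5), T V^(γ−1) and P V^γ constant: T₂ = T₁·(V₁/V₂)^(γ−1) = 254.8 K; P₂ = P₁·(V₁/V₂)^γ = 11.86 atm.
P constant ⇒ V ∝ T: P₃ = P₂; V₃ = V₂·(T₃/T₂) = 1.607 L.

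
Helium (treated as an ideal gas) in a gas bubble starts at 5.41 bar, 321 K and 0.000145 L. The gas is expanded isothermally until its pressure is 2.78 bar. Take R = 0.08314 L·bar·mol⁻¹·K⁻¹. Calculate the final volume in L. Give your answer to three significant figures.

Isothermal, so P V is constant: T₂ = T₁; V₂ = V₁·(P₁/P₂) = 0.0002822 L.

V₂ ≈ 0.000282 L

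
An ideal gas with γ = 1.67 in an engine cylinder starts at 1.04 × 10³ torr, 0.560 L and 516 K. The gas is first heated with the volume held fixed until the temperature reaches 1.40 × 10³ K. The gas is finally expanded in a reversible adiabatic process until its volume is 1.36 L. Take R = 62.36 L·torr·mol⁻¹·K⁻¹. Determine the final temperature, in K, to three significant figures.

Isochoric, so P/T is constant: V₂ = V₁; P₂ = P₁·(T₂/T₁) = 2822 torr.
Reversible adiabatic, γ = 1.67: T₃ = T₂·(V₂/V₃)^(γ−1) = 772.6 K; P₃ = P₂·(V₂/V₃)^γ = 641.2 torr.

T₃ ≈ 773 K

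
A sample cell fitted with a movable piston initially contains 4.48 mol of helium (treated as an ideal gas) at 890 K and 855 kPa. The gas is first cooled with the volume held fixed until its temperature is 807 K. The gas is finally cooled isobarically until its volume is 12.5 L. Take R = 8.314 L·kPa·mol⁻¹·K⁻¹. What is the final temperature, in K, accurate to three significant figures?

From PV = nRT: V₁ = nRT₁/P₁ = 38.77 L.
V constant ⇒ P ∝ T: V₂ = V₁; P₂ = P₁·(T₂/T₁) = 775.3 kPa.
P constant ⇒ V ∝ T: P₃ = P₂; T₃ = T₂·(V₃/V₂) = 260.2 K.

T₃ ≈ 260 K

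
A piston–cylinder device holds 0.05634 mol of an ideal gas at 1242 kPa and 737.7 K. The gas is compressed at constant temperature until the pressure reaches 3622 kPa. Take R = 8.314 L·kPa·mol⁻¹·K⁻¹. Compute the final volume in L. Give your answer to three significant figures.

From PV = nRT: V₁ = nRT₁/P₁ = 0.2782 L.
T constant ⇒ Boyle's law P V = const: T₂ = T₁; V₂ = V₁·(P₁/P₂) = 0.09540 L.

V₂ ≈ 0.0954 L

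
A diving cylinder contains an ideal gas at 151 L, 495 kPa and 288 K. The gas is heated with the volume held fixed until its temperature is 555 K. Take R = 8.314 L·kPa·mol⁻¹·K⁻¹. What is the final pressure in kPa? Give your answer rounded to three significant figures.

P₂ ≈ 954 kPa

Isochoric, so P/T is constant: V₂ = V₁; P₂ = P₁·(T₂/T₁) = 953.9 kPa.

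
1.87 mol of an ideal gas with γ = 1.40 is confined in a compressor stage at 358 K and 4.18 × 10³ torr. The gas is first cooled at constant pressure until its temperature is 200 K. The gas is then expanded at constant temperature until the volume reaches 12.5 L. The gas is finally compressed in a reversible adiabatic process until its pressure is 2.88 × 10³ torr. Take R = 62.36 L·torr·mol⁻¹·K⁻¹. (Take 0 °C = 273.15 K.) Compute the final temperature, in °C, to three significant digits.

T₄ ≈ -46.7 °C

From PV = nRT: V₁ = nRT₁/P₁ = 9.987 L.
P constant ⇒ V ∝ T: P₂ = P₁; V₂ = V₁·(T₂/T₁) = 5.580 L.
Isothermal, so P V is constant: T₃ = T₂; P₃ = P₂·(V₂/V₃) = 1866 torr.
Adiabatic (γ = 1.40), T V^(γ−1) and P V^γ constant: T₄ = T₃·(P₄/P₃)^((γ−1)/γ) = 226.4 K; V₄ = V₃·(P₃/P₄)^(1/γ) = 9.167 L.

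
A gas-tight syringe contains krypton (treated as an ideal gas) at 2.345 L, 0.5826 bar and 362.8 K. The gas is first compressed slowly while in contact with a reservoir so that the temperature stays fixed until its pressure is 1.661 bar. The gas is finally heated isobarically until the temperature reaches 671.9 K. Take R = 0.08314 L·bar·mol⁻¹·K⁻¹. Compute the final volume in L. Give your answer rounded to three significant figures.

Isothermal, so P V is constant: T₂ = T₁; V₂ = V₁·(P₁/P₂) = 0.8225 L.
P constant ⇒ V ∝ T: P₃ = P₂; V₃ = V₂·(T₃/T₂) = 1.523 L.

V₃ ≈ 1.52 L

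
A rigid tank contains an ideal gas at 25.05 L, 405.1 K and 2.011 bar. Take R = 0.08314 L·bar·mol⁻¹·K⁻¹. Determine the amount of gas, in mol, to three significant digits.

n ≈ 1.50 mol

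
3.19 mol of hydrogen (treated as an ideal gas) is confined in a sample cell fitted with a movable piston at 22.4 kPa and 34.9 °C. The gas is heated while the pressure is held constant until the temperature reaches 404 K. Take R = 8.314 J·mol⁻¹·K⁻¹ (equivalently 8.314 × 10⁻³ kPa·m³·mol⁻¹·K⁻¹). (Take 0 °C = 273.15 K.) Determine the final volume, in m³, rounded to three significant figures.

V₂ ≈ 0.478 m³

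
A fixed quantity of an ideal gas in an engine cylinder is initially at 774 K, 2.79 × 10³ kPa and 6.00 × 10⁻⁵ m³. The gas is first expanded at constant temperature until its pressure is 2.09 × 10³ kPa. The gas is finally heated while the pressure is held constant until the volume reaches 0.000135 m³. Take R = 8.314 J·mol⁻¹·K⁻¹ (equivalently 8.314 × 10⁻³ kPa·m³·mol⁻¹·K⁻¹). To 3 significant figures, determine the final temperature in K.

Isothermal, so P V is constant: T₂ = T₁; V₂ = V₁·(P₁/P₂) = 8.010e-05 m³.
P constant ⇒ V ∝ T: P₃ = P₂; T₃ = T₂·(V₃/V₂) = 1305 K.

T₃ ≈ 1.30e+03 K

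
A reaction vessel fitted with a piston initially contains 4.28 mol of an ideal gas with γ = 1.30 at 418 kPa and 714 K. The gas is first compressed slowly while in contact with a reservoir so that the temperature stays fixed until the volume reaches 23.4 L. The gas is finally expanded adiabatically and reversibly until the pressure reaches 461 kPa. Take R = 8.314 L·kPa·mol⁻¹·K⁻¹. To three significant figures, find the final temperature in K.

From PV = nRT: V₁ = nRT₁/P₁ = 60.78 L.
Isothermal, so P V is constant: T₂ = T₁; P₂ = P₁·(V₁/V₂) = 1086 kPa.
Reversible adiabatic, γ = 1.30: T₃ = T₂·(P₃/P₂)^((γ−1)/γ) = 585.9 K; V₃ = V₂·(P₂/P₃)^(1/γ) = 45.23 L.

T₃ ≈ 586 K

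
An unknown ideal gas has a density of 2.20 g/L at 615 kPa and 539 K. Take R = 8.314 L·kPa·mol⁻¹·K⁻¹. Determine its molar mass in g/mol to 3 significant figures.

ρ = PM/(RT) ⇒ M = ρRT/P = (2.20 × 8.314 × 539.0) / 615

M ≈ 16.0 g/mol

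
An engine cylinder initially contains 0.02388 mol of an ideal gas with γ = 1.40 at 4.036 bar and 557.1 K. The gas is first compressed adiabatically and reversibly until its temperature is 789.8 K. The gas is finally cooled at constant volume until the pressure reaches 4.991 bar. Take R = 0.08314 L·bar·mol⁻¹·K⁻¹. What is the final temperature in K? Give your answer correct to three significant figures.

From PV = nRT: V₁ = nRT₁/P₁ = 0.2740 L.
Reversible adiabatic, γ = 1.40: P₂ = P₁·(T₂/T₁)^(γ/(γ−1)) = 13.69 bar; V₂ = V₁·(T₁/T₂)^(1/(γ−1)) = 0.1145 L.
V constant ⇒ P ∝ T: V₃ = V₂; T₃ = T₂·(P₃/P₂) = 287.9 K.

T₃ ≈ 288 K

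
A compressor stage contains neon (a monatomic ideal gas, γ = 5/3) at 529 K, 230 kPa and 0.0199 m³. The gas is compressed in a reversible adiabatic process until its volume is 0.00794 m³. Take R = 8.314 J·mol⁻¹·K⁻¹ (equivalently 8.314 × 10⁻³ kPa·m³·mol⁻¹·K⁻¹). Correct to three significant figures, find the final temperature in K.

T₂ ≈ 976 K

Adiabatic (γ = 5/3), T V^(γ−1) and P V^γ constant: T₂ = T₁·(V₁/V₂)^(γ−1) = 976.1 K; P₂ = P₁·(V₁/V₂)^γ = 1064 kPa.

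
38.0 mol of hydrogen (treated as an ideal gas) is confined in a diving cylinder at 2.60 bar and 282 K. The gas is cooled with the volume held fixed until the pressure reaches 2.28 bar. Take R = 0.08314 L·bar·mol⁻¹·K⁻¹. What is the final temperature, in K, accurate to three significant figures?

From PV = nRT: V₁ = nRT₁/P₁ = 342.7 L.
Isochoric, so P/T is constant: V₂ = V₁; T₂ = T₁·(P₂/P₁) = 247.3 K.

T₂ ≈ 247 K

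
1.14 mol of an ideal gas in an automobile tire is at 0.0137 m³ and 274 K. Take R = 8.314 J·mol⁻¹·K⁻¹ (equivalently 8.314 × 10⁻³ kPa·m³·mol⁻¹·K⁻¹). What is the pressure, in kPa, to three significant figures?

PV = nRT ⇒ P = nRT/V = (1.14 × 8.314 × 10⁻³ × 274) / 0.0137

P ≈ 190 kPa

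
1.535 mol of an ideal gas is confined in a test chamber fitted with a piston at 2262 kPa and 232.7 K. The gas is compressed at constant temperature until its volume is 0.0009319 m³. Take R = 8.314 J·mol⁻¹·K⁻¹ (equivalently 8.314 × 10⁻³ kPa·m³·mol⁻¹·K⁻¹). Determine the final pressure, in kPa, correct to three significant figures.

P₂ ≈ 3.19e+03 kPa

From PV = nRT: V₁ = nRT₁/P₁ = 0.001313 m³.
Isothermal, so P V is constant: T₂ = T₁; P₂ = P₁·(V₁/V₂) = 3187 kPa.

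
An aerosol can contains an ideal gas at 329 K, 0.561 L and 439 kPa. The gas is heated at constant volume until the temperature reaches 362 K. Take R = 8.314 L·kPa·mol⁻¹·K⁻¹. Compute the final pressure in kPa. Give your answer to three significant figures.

Isochoric, so P/T is constant: V₂ = V₁; P₂ = P₁·(T₂/T₁) = 483.0 kPa.

P₂ ≈ 483 kPa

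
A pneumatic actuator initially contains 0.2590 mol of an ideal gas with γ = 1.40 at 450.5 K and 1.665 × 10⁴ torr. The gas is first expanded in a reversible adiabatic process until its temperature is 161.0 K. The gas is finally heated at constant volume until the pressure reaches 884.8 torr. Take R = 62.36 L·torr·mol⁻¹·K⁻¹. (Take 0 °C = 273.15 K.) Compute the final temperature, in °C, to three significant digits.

T₃ ≈ 40.4 °C

From PV = nRT: V₁ = nRT₁/P₁ = 0.4370 L.
Adiabatic (γ = 1.40), T V^(γ−1) and P V^γ constant: P₂ = P₁·(T₂/T₁)^(γ/(γ−1)) = 454.3 torr; V₂ = V₁·(T₁/T₂)^(1/(γ−1)) = 5.723 L.
V constant ⇒ P ∝ T: V₃ = V₂; T₃ = T₂·(P₃/P₂) = 313.5 K.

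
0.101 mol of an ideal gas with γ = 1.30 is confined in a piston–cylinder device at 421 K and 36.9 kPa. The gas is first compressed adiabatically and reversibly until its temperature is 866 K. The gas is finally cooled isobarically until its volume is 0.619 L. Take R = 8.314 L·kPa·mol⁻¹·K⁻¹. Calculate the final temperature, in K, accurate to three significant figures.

T₃ ≈ 619 K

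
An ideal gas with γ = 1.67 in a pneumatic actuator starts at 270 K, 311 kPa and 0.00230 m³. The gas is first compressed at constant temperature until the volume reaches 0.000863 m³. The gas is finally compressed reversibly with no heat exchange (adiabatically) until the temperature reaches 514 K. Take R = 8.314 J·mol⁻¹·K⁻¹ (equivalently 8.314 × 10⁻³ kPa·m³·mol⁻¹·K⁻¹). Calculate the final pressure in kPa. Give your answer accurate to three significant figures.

T constant ⇒ Boyle's law P V = const: T₂ = T₁; P₂ = P₁·(V₁/V₂) = 828.9 kPa.
Reversible adiabatic, γ = 1.67: P₃ = P₂·(T₃/T₂)^(γ/(γ−1)) = 4125 kPa; V₃ = V₂·(T₂/T₃)^(1/(γ−1)) = 0.0003301 m³.

P₃ ≈ 4.12e+03 kPa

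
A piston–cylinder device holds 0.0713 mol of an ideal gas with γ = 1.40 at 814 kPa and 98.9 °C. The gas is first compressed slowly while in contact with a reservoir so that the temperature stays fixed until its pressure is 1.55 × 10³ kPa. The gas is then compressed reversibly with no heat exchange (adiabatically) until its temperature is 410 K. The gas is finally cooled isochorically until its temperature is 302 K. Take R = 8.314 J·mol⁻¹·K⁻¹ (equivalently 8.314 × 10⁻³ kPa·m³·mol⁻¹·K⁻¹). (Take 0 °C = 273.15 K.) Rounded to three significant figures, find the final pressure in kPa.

P₄ ≈ 1.60e+03 kPa

Convert: T₁ = 372.0 K.
From PV = nRT: V₁ = nRT₁/P₁ = 0.0002709 m³.
T constant ⇒ Boyle's law P V = const: T₂ = T₁; V₂ = V₁·(P₁/P₂) = 0.0001423 m³.
Adiabatic (γ = 1.40), T V^(γ−1) and P V^γ constant: P₃ = P₂·(T₃/T₂)^(γ/(γ−1)) = 2178 kPa; V₃ = V₂·(T₂/T₃)^(1/(γ−1)) = 0.0001116 m³.
Isochoric, so P/T is constant: V₄ = V₃; P₄ = P₃·(T₄/T₃) = 1604 kPa.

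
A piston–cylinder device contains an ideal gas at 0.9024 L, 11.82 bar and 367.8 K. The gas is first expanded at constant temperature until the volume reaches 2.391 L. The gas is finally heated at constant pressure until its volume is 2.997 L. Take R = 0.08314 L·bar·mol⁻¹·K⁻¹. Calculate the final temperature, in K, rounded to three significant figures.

T₃ ≈ 461 K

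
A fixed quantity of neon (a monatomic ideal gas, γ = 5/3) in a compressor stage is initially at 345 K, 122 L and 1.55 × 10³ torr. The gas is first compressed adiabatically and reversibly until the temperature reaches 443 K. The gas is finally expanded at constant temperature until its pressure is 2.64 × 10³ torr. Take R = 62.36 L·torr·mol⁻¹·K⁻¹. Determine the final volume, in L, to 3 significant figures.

Reversible adiabatic, γ = 5/3: P₂ = P₁·(T₂/T₁)^(γ/(γ−1)) = 2896 torr; V₂ = V₁·(T₁/T₂)^(1/(γ−1)) = 83.85 L.
T constant ⇒ Boyle's law P V = const: T₃ = T₂; V₃ = V₂·(P₂/P₃) = 91.98 L.

V₃ ≈ 92.0 L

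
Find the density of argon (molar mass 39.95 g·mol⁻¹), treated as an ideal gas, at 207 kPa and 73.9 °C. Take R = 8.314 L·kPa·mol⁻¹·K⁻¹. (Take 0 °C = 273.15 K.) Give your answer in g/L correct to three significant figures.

ρ ≈ 2.87 g/L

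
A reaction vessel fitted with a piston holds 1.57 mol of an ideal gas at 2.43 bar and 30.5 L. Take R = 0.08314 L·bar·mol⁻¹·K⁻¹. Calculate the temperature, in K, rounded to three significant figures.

T ≈ 568 K

PV = nRT ⇒ T = PV/(nR) = (2.43 × 30.5) / (1.57 × 0.08314)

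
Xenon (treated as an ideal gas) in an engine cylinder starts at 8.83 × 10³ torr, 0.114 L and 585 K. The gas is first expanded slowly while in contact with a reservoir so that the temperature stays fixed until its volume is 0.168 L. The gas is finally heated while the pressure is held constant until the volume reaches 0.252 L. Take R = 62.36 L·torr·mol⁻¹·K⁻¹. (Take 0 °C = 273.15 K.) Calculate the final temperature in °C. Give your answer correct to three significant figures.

T constant ⇒ Boyle's law P V = const: T₂ = T₁; P₂ = P₁·(V₁/V₂) = 5992 torr.
P constant ⇒ V ∝ T: P₃ = P₂; T₃ = T₂·(V₃/V₂) = 877.5 K.

T₃ ≈ 604 °C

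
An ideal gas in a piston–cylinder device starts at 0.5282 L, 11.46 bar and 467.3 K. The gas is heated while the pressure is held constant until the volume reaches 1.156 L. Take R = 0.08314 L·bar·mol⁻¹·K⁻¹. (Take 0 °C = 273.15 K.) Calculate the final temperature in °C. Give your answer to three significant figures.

T₂ ≈ 750 °C

P constant ⇒ V ∝ T: P₂ = P₁; T₂ = T₁·(V₂/V₁) = 1023 K.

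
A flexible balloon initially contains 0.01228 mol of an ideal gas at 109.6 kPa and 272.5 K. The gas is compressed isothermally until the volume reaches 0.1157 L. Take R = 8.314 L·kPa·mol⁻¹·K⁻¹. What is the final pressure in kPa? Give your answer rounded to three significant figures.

P₂ ≈ 240 kPa

From PV = nRT: V₁ = nRT₁/P₁ = 0.2538 L.
Isothermal, so P V is constant: T₂ = T₁; P₂ = P₁·(V₁/V₂) = 240.5 kPa.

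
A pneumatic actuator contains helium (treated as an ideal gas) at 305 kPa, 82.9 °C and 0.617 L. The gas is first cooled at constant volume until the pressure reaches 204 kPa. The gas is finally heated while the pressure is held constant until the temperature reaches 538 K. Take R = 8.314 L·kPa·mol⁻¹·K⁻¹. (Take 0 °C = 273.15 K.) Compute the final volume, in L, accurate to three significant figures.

Convert: T₁ = 356.0 K.
V constant ⇒ P ∝ T: V₂ = V₁; T₂ = T₁·(P₂/P₁) = 238.1 K.
P constant ⇒ V ∝ T: P₃ = P₂; V₃ = V₂·(T₃/T₂) = 1.394 L.

V₃ ≈ 1.39 L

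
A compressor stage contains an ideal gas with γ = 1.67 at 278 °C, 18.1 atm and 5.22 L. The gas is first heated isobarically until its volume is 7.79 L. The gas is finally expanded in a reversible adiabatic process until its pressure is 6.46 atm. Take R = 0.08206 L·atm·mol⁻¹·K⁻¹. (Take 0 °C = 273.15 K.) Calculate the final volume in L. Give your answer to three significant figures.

V₃ ≈ 14.4 L

Convert: T₁ = 551.1 K.
P constant ⇒ V ∝ T: P₂ = P₁; T₂ = T₁·(V₂/V₁) = 822.5 K.
Adiabatic (γ = 1.67), T V^(γ−1) and P V^γ constant: T₃ = T₂·(P₃/P₂)^((γ−1)/γ) = 544.0 K; V₃ = V₂·(P₂/P₃)^(1/γ) = 14.44 L.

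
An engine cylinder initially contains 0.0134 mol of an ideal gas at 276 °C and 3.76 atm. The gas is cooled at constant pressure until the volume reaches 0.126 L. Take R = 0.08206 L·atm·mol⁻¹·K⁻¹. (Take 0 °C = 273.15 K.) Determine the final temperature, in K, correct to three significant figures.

Convert: T₁ = 549.1 K.
From PV = nRT: V₁ = nRT₁/P₁ = 0.1606 L.
P constant ⇒ V ∝ T: P₂ = P₁; T₂ = T₁·(V₂/V₁) = 430.8 K.

T₂ ≈ 431 K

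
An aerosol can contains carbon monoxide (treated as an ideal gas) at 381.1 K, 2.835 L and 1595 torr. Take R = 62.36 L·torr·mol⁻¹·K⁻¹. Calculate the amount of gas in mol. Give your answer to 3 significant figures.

PV = nRT ⇒ n = PV/(RT) = (1595 × 2.835) / (62.36 × 381.1)

n ≈ 0.190 mol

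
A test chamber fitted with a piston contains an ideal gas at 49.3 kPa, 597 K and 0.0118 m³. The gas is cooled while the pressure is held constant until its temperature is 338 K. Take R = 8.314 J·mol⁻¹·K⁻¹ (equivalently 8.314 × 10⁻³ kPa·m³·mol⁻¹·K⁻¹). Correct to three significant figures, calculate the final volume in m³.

Isobaric, so V/T is constant: P₂ = P₁; V₂ = V₁·(T₂/T₁) = 0.006681 m³.

V₂ ≈ 0.00668 m³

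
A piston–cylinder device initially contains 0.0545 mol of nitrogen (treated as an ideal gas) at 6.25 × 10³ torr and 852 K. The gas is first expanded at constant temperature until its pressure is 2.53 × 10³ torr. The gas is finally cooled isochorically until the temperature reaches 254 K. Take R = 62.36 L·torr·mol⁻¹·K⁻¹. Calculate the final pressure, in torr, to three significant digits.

P₃ ≈ 754 torr

From PV = nRT: V₁ = nRT₁/P₁ = 0.4633 L.
T constant ⇒ Boyle's law P V = const: T₂ = T₁; V₂ = V₁·(P₁/P₂) = 1.145 L.
V constant ⇒ P ∝ T: V₃ = V₂; P₃ = P₂·(T₃/T₂) = 754.2 torr.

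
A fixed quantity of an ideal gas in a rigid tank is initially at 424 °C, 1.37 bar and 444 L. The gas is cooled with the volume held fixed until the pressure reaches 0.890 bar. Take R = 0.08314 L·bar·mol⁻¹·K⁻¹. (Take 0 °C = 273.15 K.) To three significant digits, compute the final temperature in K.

T₂ ≈ 453 K

Convert: T₁ = 697.1 K.
Isochoric, so P/T is constant: V₂ = V₁; T₂ = T₁·(P₂/P₁) = 452.9 K.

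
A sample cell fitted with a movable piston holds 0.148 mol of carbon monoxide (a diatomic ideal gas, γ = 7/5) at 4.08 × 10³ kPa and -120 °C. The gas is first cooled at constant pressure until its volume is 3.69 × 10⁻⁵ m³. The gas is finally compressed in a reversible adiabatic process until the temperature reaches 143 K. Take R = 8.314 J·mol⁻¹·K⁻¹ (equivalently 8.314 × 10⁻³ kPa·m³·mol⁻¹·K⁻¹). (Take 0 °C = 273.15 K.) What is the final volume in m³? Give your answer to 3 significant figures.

Convert: T₁ = 153.1 K.
From PV = nRT: V₁ = nRT₁/P₁ = 4.619e-05 m³.
Isobaric, so V/T is constant: P₂ = P₁; T₂ = T₁·(V₂/V₁) = 122.4 K.
Adiabatic (γ = 7/5), T V^(γ−1) and P V^γ constant: P₃ = P₂·(T₃/T₂)^(γ/(γ−1)) = 7042 kPa; V₃ = V₂·(T₂/T₃)^(1/(γ−1)) = 2.499e-05 m³.

V₃ ≈ 2.50e-05 m³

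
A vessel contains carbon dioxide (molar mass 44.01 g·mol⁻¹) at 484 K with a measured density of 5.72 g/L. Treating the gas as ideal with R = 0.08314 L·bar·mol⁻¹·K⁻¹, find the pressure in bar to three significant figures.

ρ = PM/(RT) ⇒ P = ρRT/M = (5.72 × 0.08314 × 484.0) / 44.01

P ≈ 5.23 bar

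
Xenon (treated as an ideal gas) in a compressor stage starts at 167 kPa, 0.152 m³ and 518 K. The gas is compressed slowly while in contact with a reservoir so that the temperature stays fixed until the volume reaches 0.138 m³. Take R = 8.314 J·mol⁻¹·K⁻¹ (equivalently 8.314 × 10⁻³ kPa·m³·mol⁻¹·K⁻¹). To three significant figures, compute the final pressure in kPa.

P₂ ≈ 184 kPa

Isothermal, so P V is constant: T₂ = T₁; P₂ = P₁·(V₁/V₂) = 183.9 kPa.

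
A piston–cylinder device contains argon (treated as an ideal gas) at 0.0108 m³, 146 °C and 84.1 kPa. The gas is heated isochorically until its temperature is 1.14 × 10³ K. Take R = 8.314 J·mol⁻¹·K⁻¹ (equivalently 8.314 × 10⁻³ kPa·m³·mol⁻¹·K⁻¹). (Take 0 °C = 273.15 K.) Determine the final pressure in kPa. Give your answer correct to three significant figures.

P₂ ≈ 229 kPa

Convert: T₁ = 419.1 K.
V constant ⇒ P ∝ T: V₂ = V₁; P₂ = P₁·(T₂/T₁) = 228.7 kPa.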